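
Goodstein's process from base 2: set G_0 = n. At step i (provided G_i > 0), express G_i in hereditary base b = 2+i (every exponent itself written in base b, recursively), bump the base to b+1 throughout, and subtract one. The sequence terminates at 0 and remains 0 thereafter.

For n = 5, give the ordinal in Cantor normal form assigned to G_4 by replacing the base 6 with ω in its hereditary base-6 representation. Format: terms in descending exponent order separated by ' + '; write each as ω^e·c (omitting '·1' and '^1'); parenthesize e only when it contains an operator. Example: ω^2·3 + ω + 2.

ω^3·3 + ω^2·3 + ω·3 + 1

[0] 5 ≡ 2^2 + 1 (base 2). Lift 3: 28. −1: 27.
[1] 27 ≡ 3^3 (base 3). Lift 4: 256. −1: 255.
[2] 255 ≡ 3·4^3 + 3·4^2 + 3·4 + 3 (base 4). Lift 5: 468. −1: 467.
[3] 467 ≡ 3·5^3 + 3·5^2 + 3·5 + 2 (base 5). Lift 6: 776. −1: 775.
[4] 775 ≡ 3·6^3 + 3·6^2 + 3·6 + 1 (base 6). Lift 7: 1198. −1: 1197.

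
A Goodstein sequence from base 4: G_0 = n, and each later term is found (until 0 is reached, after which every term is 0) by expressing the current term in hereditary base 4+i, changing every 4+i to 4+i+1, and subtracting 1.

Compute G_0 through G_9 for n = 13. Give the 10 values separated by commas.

i=0: 13 = 3·4 + 1 (b=4); 4→5: 3·5 + 1 = 16; 16−1 = 15
i=1: 15 = 3·5 (b=5); 5→6: 3·6 = 18; 18−1 = 17
i=2: 17 = 2·6 + 5 (b=6); 6→7: 2·7 + 5 = 19; 19−1 = 18
i=3: 18 = 2·7 + 4 (b=7); 7→8: 2·8 + 4 = 20; 20−1 = 19
i=4: 19 = 2·8 + 3 (b=8); 8→9: 2·9 + 3 = 21; 21−1 = 20
i=5: 20 = 2·9 + 2 (b=9); 9→10: 2·10 + 2 = 22; 22−1 = 21
i=6: 21 = 2·10 + 1 (b=10); 10→11: 2·11 + 1 = 23; 23−1 = 22
i=7: 22 = 2·11 (b=11); 11→12: 2·12 = 24; 24−1 = 23
i=8: 23 = 12 + 11 (b=12); 12→13: 13 + 11 = 24; 24−1 = 23

13, 15, 17, 18, 19, 20, 21, 22, 23, 23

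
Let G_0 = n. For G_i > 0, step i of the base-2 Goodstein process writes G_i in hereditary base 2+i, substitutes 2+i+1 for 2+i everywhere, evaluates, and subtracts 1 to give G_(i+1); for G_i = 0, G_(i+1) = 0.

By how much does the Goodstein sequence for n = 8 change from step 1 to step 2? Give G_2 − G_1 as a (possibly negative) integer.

step 0: 8 = 2^(2 + 1); sub 3 for 2: 3^(3 + 1); = 81; G_1 = 81−1 = 80
step 1: 80 = 2·3^3 + 2·3^2 + 2·3 + 2; sub 4 for 3: 2·4^4 + 2·4^2 + 2·4 + 2; = 554; G_2 = 554−1 = 553

473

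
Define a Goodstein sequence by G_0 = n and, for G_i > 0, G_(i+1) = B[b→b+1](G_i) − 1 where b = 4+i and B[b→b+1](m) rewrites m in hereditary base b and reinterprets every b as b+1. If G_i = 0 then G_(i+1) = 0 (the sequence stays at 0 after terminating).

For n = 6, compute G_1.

G_0=6  [base 4] 4 + 2  →[4↦5]→  5 + 2 = 7  −1 ⇒ G_1=6
G_1=6  [base 5] 5 + 1  →[5↦6]→  6 + 1 = 7  −1 ⇒ G_2=6

6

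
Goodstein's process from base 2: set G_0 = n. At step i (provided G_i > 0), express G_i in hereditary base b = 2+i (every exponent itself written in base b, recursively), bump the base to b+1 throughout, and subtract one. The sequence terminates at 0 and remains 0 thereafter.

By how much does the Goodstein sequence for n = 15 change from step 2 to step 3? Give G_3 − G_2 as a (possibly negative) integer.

G_0=15  [base 2] 2^(2 + 1) + 2^2 + 2 + 1  →[2↦3]→  3^(3 + 1) + 3^3 + 3 + 1 = 112  −1 ⇒ G_1=111
G_1=111  [base 3] 3^(3 + 1) + 3^3 + 3  →[3↦4]→  4^(4 + 1) + 4^4 + 4 = 1284  −1 ⇒ G_2=1283
G_2=1283  [base 4] 4^(4 + 1) + 4^4 + 3  →[4↦5]→  5^(5 + 1) + 5^5 + 3 = 18753  −1 ⇒ G_3=18752

17469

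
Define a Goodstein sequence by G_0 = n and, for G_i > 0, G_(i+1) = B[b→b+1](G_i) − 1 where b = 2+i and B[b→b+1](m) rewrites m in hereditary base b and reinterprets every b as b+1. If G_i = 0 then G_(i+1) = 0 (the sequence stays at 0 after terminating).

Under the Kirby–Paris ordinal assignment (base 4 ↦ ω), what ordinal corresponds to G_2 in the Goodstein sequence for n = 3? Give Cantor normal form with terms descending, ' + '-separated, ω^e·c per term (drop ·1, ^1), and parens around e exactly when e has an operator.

base 2: 3 = 2 + 1; at 3: 3 + 1 = 4; next = 3
base 3: 3 = 3; at 4: 4 = 4; next = 3
base 4: 3 = 3; at 5: 3 = 3; next = 2

3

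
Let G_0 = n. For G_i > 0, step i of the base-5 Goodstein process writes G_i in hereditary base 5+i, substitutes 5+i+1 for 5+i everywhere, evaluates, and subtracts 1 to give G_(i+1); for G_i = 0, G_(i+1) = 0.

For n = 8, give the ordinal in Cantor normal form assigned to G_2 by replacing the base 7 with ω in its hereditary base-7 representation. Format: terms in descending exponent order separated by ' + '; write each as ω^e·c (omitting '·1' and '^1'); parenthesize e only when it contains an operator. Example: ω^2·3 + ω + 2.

i=0: 8 = 5 + 3 (b=5); 5→6: 6 + 3 = 9; 9−1 = 8
i=1: 8 = 6 + 2 (b=6); 6→7: 7 + 2 = 9; 9−1 = 8
i=2: 8 = 7 + 1 (b=7); 7→8: 8 + 1 = 9; 9−1 = 8

ω + 1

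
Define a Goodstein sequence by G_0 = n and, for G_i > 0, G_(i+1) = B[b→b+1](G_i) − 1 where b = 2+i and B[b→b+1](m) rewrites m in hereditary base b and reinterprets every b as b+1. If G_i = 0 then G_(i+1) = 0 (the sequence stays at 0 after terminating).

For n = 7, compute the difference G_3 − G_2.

(0) 7|_2 = 2^2 + 2 + 1 ↦ 3^3 + 3 + 1|_3 = 31 ⇒ 30
(1) 30|_3 = 3^3 + 3 ↦ 4^4 + 4|_4 = 260 ⇒ 259
(2) 259|_4 = 4^4 + 3 ↦ 5^5 + 3|_5 = 3128 ⇒ 3127

2868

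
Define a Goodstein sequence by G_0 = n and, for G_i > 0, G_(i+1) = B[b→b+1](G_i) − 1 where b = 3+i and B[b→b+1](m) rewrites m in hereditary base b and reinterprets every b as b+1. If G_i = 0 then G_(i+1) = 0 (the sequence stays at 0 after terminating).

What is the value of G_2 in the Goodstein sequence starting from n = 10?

24

(0) 10|_3 = 3^2 + 1 ↦ 4^2 + 1|_4 = 17 ⇒ 16
(1) 16|_4 = 4^2 ↦ 5^2|_5 = 25 ⇒ 24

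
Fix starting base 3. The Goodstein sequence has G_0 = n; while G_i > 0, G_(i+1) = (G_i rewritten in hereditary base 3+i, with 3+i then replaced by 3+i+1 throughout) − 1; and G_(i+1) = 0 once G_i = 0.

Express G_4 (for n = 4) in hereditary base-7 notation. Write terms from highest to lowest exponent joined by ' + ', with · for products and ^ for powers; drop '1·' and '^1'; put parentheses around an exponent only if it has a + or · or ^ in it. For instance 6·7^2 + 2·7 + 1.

2

base 3: 4 = 3 + 1; at 4: 4 + 1 = 5; next = 4
base 4: 4 = 4; at 5: 5 = 5; next = 4
base 5: 4 = 4; at 6: 4 = 4; next = 3
base 6: 3 = 3; at 7: 3 = 3; next = 2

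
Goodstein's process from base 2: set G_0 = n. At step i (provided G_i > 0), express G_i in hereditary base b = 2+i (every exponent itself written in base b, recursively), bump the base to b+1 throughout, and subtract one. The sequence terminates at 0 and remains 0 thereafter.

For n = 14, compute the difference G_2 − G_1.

G_0 = 14. HB_2(14) = 2^(2 + 1) + 2^2 + 2. Bump = 111. G_1 = 110.
G_1 = 110. HB_3(110) = 3^(3 + 1) + 3^3 + 2. Bump = 1282. G_2 = 1281.

1171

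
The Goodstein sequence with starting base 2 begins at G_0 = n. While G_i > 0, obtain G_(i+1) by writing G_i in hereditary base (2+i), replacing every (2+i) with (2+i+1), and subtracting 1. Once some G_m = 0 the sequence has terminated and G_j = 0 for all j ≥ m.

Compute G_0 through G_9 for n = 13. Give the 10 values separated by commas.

base 2: 13 = 2^(2 + 1) + 2^2 + 1; at 3: 3^(3 + 1) + 3^3 + 1 = 109; next = 108
base 3: 108 = 3^(3 + 1) + 3^3; at 4: 4^(4 + 1) + 4^4 = 1280; next = 1279
base 4: 1279 = 4^(4 + 1) + 3·4^3 + 3·4^2 + 3·4 + 3; at 5: 5^(5 + 1) + 3·5^3 + 3·5^2 + 3·5 + 3 = 16093; next = 16092
base 5: 16092 = 5^(5 + 1) + 3·5^3 + 3·5^2 + 3·5 + 2; at 6: 6^(6 + 1) + 3·6^3 + 3·6^2 + 3·6 + 2 = 280712; next = 280711
base 6: 280711 = 6^(6 + 1) + 3·6^3 + 3·6^2 + 3·6 + 1; at 7: 7^(7 + 1) + 3·7^3 + 3·7^2 + 3·7 + 1 = 5765999; next = 5765998
base 7: 5765998 = 7^(7 + 1) + 3·7^3 + 3·7^2 + 3·7; at 8: 8^(8 + 1) + 3·8^3 + 3·8^2 + 3·8 = 134219480; next = 134219479
base 8: 134219479 = 8^(8 + 1) + 3·8^3 + 3·8^2 + 2·8 + 7; at 9: 9^(9 + 1) + 3·9^3 + 3·9^2 + 2·9 + 7 = 3486786856; next = 3486786855
base 9: 3486786855 = 9^(9 + 1) + 3·9^3 + 3·9^2 + 2·9 + 6; at 10: 10^(10 + 1) + 3·10^3 + 3·10^2 + 2·10 + 6 = 100000003326; next = 100000003325
base 10: 100000003325 = 10^(10 + 1) + 3·10^3 + 3·10^2 + 2·10 + 5; at 11: 11^(11 + 1) + 3·11^3 + 3·11^2 + 2·11 + 5 = 3138428381104; next = 3138428381103

13, 108, 1279, 16092, 280711, 5765998, 134219479, 3486786855, 100000003325, 3138428381103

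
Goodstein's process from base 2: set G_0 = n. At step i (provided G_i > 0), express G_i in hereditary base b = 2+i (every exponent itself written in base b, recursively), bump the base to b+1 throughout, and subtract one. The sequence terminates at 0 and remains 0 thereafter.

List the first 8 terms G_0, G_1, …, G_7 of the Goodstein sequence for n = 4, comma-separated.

4 —HB2→ 2^2 —bump→ 3^3 = 27 —(−1)→ 26
26 —HB3→ 2·3^2 + 2·3 + 2 —bump→ 2·4^2 + 2·4 + 2 = 42 —(−1)→ 41
41 —HB4→ 2·4^2 + 2·4 + 1 —bump→ 2·5^2 + 2·5 + 1 = 61 —(−1)→ 60
60 —HB5→ 2·5^2 + 2·5 —bump→ 2·6^2 + 2·6 = 84 —(−1)→ 83
83 —HB6→ 2·6^2 + 6 + 5 —bump→ 2·7^2 + 7 + 5 = 110 —(−1)→ 109
109 —HB7→ 2·7^2 + 7 + 4 —bump→ 2·8^2 + 8 + 4 = 140 —(−1)→ 139
139 —HB8→ 2·8^2 + 8 + 3 —bump→ 2·9^2 + 9 + 3 = 174 —(−1)→ 173

4, 26, 41, 60, 83, 109, 139, 173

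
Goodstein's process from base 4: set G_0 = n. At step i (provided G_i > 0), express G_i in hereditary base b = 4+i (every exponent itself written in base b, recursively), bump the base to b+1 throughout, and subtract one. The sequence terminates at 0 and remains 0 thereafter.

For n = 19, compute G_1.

(0) 19|_4 = 4^2 + 3 ↦ 5^2 + 3|_5 = 28 ⇒ 27
(1) 27|_5 = 5^2 + 2 ↦ 6^2 + 2|_6 = 38 ⇒ 37

27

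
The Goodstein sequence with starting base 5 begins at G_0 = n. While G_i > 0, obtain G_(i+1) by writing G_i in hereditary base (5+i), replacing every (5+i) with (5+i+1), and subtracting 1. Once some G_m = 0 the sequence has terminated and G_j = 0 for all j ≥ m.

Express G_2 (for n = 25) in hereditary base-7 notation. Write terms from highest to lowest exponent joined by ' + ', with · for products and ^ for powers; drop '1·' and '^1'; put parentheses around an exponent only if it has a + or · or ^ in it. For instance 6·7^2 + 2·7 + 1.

5·7 + 4

25 —HB5→ 5^2 —bump→ 6^2 = 36 —(−1)→ 35
35 —HB6→ 5·6 + 5 —bump→ 5·7 + 5 = 40 —(−1)→ 39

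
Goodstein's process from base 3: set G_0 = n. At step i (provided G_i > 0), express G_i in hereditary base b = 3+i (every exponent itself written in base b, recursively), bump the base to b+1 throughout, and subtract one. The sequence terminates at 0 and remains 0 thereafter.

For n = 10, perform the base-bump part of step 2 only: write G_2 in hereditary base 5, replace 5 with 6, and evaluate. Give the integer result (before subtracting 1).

28

base 3: 10 = 3^2 + 1; at 4: 4^2 + 1 = 17; next = 16
base 4: 16 = 4^2; at 5: 5^2 = 25; next = 24
base 5: 24 = 4·5 + 4; at 6: 4·6 + 4 = 28; next = 27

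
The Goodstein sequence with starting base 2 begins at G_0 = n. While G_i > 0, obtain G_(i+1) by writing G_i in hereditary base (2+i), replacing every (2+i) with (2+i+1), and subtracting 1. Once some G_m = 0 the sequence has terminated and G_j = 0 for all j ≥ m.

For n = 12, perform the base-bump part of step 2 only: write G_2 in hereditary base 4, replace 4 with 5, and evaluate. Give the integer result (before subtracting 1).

base 2: 12 = 2^(2 + 1) + 2^2; at 3: 3^(3 + 1) + 3^3 = 108; next = 107
base 3: 107 = 3^(3 + 1) + 2·3^2 + 2·3 + 2; at 4: 4^(4 + 1) + 2·4^2 + 2·4 + 2 = 1066; next = 1065
base 4: 1065 = 4^(4 + 1) + 2·4^2 + 2·4 + 1; at 5: 5^(5 + 1) + 2·5^2 + 2·5 + 1 = 15686; next = 15685

15686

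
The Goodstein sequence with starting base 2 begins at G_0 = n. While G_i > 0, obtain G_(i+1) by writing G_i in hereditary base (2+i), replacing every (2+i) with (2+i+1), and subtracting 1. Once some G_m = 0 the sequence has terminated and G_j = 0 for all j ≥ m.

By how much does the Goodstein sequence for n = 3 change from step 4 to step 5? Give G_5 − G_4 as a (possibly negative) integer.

base 2: 3 = 2 + 1; at 3: 3 + 1 = 4; next = 3
base 3: 3 = 3; at 4: 4 = 4; next = 3
base 4: 3 = 3; at 5: 3 = 3; next = 2
base 5: 2 = 2; at 6: 2 = 2; next = 1
base 6: 1 = 1; at 7: 1 = 1; next = 0

-1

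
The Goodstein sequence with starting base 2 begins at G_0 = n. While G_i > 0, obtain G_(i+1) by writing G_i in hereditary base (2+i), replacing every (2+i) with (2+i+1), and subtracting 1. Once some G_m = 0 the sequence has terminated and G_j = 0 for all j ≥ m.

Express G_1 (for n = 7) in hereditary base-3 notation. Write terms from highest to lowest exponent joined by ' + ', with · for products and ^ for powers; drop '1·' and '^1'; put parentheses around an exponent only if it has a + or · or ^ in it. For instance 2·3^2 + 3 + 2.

3^3 + 3

[0] 7 ≡ 2^2 + 2 + 1 (base 2). Lift 3: 31. −1: 30.
[1] 30 ≡ 3^3 + 3 (base 3). Lift 4: 260. −1: 259.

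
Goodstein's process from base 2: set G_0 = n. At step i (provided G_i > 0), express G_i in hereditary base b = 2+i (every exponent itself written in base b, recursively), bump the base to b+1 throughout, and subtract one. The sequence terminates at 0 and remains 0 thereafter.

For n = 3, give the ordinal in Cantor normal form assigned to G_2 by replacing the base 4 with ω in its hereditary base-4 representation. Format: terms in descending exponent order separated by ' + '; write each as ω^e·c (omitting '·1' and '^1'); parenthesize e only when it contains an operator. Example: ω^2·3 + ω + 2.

base 2: 3 = 2 + 1; at 3: 3 + 1 = 4; next = 3
base 3: 3 = 3; at 4: 4 = 4; next = 3
base 4: 3 = 3; at 5: 3 = 3; next = 2

3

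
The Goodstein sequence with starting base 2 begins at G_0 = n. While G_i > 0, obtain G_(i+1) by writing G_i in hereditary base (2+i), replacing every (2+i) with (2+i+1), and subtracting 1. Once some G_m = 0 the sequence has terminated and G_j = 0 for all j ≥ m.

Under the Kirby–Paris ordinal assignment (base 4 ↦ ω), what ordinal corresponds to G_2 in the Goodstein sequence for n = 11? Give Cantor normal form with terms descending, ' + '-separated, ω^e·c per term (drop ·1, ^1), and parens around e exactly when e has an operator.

ω^(ω + 1) + 3

G_0=11  [base 2] 2^(2 + 1) + 2 + 1  →[2↦3]→  3^(3 + 1) + 3 + 1 = 85  −1 ⇒ G_1=84
G_1=84  [base 3] 3^(3 + 1) + 3  →[3↦4]→  4^(4 + 1) + 4 = 1028  −1 ⇒ G_2=1027
G_2=1027  [base 4] 4^(4 + 1) + 3  →[4↦5]→  5^(5 + 1) + 3 = 15628  −1 ⇒ G_3=15627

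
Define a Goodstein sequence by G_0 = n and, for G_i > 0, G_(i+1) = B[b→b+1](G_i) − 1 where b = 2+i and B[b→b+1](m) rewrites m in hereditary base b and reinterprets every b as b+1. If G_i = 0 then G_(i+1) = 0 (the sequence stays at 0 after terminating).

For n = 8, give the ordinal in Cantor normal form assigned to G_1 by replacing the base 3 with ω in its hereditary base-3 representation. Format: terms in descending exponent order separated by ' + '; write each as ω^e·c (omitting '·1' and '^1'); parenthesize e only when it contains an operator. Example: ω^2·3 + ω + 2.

i=0: 8 = 2^(2 + 1) (b=2); 2→3: 3^(3 + 1) = 81; 81−1 = 80
i=1: 80 = 2·3^3 + 2·3^2 + 2·3 + 2 (b=3); 3→4: 2·4^4 + 2·4^2 + 2·4 + 2 = 554; 554−1 = 553

ω^ω·2 + ω^2·2 + ω·2 + 2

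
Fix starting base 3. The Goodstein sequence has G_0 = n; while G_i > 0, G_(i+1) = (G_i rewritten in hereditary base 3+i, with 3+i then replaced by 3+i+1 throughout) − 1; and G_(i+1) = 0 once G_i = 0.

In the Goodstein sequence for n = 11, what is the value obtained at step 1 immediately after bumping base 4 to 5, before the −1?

i=0: 11 = 3^2 + 2 (b=3); 3→4: 4^2 + 2 = 18; 18−1 = 17
i=1: 17 = 4^2 + 1 (b=4); 4→5: 5^2 + 1 = 26; 26−1 = 25

26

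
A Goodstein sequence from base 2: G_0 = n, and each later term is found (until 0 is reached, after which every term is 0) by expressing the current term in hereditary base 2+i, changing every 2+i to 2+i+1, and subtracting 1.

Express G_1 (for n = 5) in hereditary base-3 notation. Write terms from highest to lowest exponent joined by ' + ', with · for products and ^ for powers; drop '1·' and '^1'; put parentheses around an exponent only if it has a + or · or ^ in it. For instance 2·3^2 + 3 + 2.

5 —HB2→ 2^2 + 1 —bump→ 3^3 + 1 = 28 —(−1)→ 27
27 —HB3→ 3^3 —bump→ 4^4 = 256 —(−1)→ 255

3^3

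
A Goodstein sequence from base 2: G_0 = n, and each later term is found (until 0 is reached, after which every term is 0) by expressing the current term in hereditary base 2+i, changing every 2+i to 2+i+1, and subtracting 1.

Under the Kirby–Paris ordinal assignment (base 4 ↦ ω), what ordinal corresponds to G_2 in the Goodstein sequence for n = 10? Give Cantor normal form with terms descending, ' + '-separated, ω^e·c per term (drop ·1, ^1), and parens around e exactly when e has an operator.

ω^(ω + 1) + 1

base 2: 10 = 2^(2 + 1) + 2; at 3: 3^(3 + 1) + 3 = 84; next = 83
base 3: 83 = 3^(3 + 1) + 2; at 4: 4^(4 + 1) + 2 = 1026; next = 1025
base 4: 1025 = 4^(4 + 1) + 1; at 5: 5^(5 + 1) + 1 = 15626; next = 15625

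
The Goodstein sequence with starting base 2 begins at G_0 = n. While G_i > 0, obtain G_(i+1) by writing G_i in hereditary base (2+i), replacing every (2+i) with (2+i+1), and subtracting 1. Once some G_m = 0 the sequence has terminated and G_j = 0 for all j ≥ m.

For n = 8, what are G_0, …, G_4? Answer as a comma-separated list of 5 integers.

i=0: 8 = 2^(2 + 1) (b=2); 2→3: 3^(3 + 1) = 81; 81−1 = 80
i=1: 80 = 2·3^3 + 2·3^2 + 2·3 + 2 (b=3); 3→4: 2·4^4 + 2·4^2 + 2·4 + 2 = 554; 554−1 = 553
i=2: 553 = 2·4^4 + 2·4^2 + 2·4 + 1 (b=4); 4→5: 2·5^5 + 2·5^2 + 2·5 + 1 = 6311; 6311−1 = 6310
i=3: 6310 = 2·5^5 + 2·5^2 + 2·5 (b=5); 5→6: 2·6^6 + 2·6^2 + 2·6 = 93396; 93396−1 = 93395

8, 80, 553, 6310, 93395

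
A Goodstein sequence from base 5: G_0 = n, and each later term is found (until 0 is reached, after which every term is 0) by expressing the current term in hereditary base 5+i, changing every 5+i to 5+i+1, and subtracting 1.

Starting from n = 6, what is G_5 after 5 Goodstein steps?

3

[0] 6 ≡ 5 + 1 (base 5). Lift 6: 7. −1: 6.
[1] 6 ≡ 6 (base 6). Lift 7: 7. −1: 6.
[2] 6 ≡ 6 (base 7). Lift 8: 6. −1: 5.
[3] 5 ≡ 5 (base 8). Lift 9: 5. −1: 4.
[4] 4 ≡ 4 (base 9). Lift 10: 4. −1: 3.
[5] 3 ≡ 3 (base 10). Lift 11: 3. −1: 2.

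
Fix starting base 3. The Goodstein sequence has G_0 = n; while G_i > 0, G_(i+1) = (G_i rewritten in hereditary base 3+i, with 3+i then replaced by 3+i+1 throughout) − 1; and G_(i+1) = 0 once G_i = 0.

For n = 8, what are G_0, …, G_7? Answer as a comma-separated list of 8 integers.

G_0 = 8. HB_3(8) = 2·3 + 2. Bump = 10. G_1 = 9.
G_1 = 9. HB_4(9) = 2·4 + 1. Bump = 11. G_2 = 10.
G_2 = 10. HB_5(10) = 2·5. Bump = 12. G_3 = 11.
G_3 = 11. HB_6(11) = 6 + 5. Bump = 12. G_4 = 11.
G_4 = 11. HB_7(11) = 7 + 4. Bump = 12. G_5 = 11.
G_5 = 11. HB_8(11) = 8 + 3. Bump = 12. G_6 = 11.
G_6 = 11. HB_9(11) = 9 + 2. Bump = 12. G_7 = 11.

8, 9, 10, 11, 11, 11, 11, 11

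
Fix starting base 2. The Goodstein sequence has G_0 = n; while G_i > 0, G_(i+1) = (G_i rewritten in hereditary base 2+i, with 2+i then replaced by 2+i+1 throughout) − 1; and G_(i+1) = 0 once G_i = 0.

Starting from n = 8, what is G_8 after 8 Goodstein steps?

base 2: 8 = 2^(2 + 1); at 3: 3^(3 + 1) = 81; next = 80
base 3: 80 = 2·3^3 + 2·3^2 + 2·3 + 2; at 4: 2·4^4 + 2·4^2 + 2·4 + 2 = 554; next = 553
base 4: 553 = 2·4^4 + 2·4^2 + 2·4 + 1; at 5: 2·5^5 + 2·5^2 + 2·5 + 1 = 6311; next = 6310
base 5: 6310 = 2·5^5 + 2·5^2 + 2·5; at 6: 2·6^6 + 2·6^2 + 2·6 = 93396; next = 93395
base 6: 93395 = 2·6^6 + 2·6^2 + 6 + 5; at 7: 2·7^7 + 2·7^2 + 7 + 5 = 1647196; next = 1647195
base 7: 1647195 = 2·7^7 + 2·7^2 + 7 + 4; at 8: 2·8^8 + 2·8^2 + 8 + 4 = 33554572; next = 33554571
base 8: 33554571 = 2·8^8 + 2·8^2 + 8 + 3; at 9: 2·9^9 + 2·9^2 + 9 + 3 = 774841152; next = 774841151
base 9: 774841151 = 2·9^9 + 2·9^2 + 9 + 2; at 10: 2·10^10 + 2·10^2 + 10 + 2 = 20000000212; next = 20000000211
base 10: 20000000211 = 2·10^10 + 2·10^2 + 10 + 1; at 11: 2·11^11 + 2·11^2 + 11 + 1 = 570623341476; next = 570623341475

20000000211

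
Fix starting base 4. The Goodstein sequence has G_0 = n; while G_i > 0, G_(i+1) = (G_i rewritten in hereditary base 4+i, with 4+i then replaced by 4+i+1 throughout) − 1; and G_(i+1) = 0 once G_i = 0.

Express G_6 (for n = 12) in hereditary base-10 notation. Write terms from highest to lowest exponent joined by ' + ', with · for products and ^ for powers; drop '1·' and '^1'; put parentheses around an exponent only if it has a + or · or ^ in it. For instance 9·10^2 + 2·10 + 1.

[0] 12 ≡ 3·4 (base 4). Lift 5: 15. −1: 14.
[1] 14 ≡ 2·5 + 4 (base 5). Lift 6: 16. −1: 15.
[2] 15 ≡ 2·6 + 3 (base 6). Lift 7: 17. −1: 16.
[3] 16 ≡ 2·7 + 2 (base 7). Lift 8: 18. −1: 17.
[4] 17 ≡ 2·8 + 1 (base 8). Lift 9: 19. −1: 18.
[5] 18 ≡ 2·9 (base 9). Lift 10: 20. −1: 19.
[6] 19 ≡ 10 + 9 (base 10). Lift 11: 20. −1: 19.

10 + 9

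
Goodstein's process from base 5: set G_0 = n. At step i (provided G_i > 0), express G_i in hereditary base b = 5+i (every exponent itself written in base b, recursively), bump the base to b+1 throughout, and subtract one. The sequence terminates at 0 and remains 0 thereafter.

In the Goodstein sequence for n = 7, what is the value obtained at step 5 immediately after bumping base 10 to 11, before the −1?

step 0: 7 = 5 + 2; sub 6 for 5: 6 + 2; = 8; G_1 = 8−1 = 7
step 1: 7 = 6 + 1; sub 7 for 6: 7 + 1; = 8; G_2 = 8−1 = 7
step 2: 7 = 7; sub 8 for 7: 8; = 8; G_3 = 8−1 = 7
step 3: 7 = 7; sub 9 for 8: 7; = 7; G_4 = 7−1 = 6
step 4: 6 = 6; sub 10 for 9: 6; = 6; G_5 = 6−1 = 5
step 5: 5 = 5; sub 11 for 10: 5; = 5; G_6 = 5−1 = 4

5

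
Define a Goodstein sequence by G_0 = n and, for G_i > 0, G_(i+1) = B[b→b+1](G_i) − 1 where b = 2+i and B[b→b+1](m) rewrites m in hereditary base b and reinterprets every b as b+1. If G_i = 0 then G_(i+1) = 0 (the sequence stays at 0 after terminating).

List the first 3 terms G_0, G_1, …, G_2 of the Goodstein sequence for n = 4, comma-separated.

4, 26, 41

base 2: 4 = 2^2; at 3: 3^3 = 27; next = 26
base 3: 26 = 2·3^2 + 2·3 + 2; at 4: 2·4^2 + 2·4 + 2 = 42; next = 41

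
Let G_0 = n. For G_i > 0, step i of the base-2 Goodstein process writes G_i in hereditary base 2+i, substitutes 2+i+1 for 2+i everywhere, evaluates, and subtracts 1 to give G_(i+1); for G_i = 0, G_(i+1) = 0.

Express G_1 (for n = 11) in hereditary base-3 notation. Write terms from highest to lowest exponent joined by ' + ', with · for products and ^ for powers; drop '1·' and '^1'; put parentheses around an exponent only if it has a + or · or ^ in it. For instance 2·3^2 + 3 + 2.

3^(3 + 1) + 3

G_0 = 11. HB_2(11) = 2^(2 + 1) + 2 + 1. Bump = 85. G_1 = 84.
G_1 = 84. HB_3(84) = 3^(3 + 1) + 3. Bump = 1028. G_2 = 1027.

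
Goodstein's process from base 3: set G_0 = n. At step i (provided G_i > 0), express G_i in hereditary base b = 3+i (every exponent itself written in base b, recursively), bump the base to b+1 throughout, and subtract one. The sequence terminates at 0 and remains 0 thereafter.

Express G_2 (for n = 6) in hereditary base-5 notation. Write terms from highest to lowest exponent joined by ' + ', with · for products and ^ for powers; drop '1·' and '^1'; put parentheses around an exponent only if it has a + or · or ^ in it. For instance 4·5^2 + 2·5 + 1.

5 + 2

base 3: 6 = 2·3; at 4: 2·4 = 8; next = 7
base 4: 7 = 4 + 3; at 5: 5 + 3 = 8; next = 7
base 5: 7 = 5 + 2; at 6: 6 + 2 = 8; next = 7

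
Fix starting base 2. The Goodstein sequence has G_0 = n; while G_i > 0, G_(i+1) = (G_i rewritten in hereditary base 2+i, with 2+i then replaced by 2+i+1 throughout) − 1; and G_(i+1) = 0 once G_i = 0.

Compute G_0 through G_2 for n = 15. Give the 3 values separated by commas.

15, 111, 1283

step 0: 15 = 2^(2 + 1) + 2^2 + 2 + 1; sub 3 for 2: 3^(3 + 1) + 3^3 + 3 + 1; = 112; G_1 = 112−1 = 111
step 1: 111 = 3^(3 + 1) + 3^3 + 3; sub 4 for 3: 4^(4 + 1) + 4^4 + 4; = 1284; G_2 = 1284−1 = 1283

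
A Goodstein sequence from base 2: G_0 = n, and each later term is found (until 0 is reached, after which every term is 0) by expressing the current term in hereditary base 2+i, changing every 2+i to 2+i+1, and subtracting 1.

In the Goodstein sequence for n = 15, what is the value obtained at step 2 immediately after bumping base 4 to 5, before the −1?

(0) 15|_2 = 2^(2 + 1) + 2^2 + 2 + 1 ↦ 3^(3 + 1) + 3^3 + 3 + 1|_3 = 112 ⇒ 111
(1) 111|_3 = 3^(3 + 1) + 3^3 + 3 ↦ 4^(4 + 1) + 4^4 + 4|_4 = 1284 ⇒ 1283

18753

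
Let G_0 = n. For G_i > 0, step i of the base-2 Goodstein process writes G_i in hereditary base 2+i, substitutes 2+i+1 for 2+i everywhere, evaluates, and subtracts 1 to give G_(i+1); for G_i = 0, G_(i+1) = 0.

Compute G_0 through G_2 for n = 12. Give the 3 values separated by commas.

12, 107, 1065

[0] 12 ≡ 2^(2 + 1) + 2^2 (base 2). Lift 3: 108. −1: 107.
[1] 107 ≡ 3^(3 + 1) + 2·3^2 + 2·3 + 2 (base 3). Lift 4: 1066. −1: 1065.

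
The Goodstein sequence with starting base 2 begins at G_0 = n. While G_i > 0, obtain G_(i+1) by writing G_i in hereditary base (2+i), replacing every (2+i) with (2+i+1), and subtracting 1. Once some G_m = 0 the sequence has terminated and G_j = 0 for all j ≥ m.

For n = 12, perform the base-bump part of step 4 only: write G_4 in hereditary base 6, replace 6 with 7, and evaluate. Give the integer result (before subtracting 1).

base 2: 12 = 2^(2 + 1) + 2^2; at 3: 3^(3 + 1) + 3^3 = 108; next = 107
base 3: 107 = 3^(3 + 1) + 2·3^2 + 2·3 + 2; at 4: 4^(4 + 1) + 2·4^2 + 2·4 + 2 = 1066; next = 1065
base 4: 1065 = 4^(4 + 1) + 2·4^2 + 2·4 + 1; at 5: 5^(5 + 1) + 2·5^2 + 2·5 + 1 = 15686; next = 15685
base 5: 15685 = 5^(5 + 1) + 2·5^2 + 2·5; at 6: 6^(6 + 1) + 2·6^2 + 2·6 = 280020; next = 280019

5764911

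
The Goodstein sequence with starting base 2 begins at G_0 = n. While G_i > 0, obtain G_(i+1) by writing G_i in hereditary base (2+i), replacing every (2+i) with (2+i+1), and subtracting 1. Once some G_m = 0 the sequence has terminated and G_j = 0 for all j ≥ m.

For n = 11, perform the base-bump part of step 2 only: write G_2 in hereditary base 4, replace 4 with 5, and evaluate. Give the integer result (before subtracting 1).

base 2: 11 = 2^(2 + 1) + 2 + 1; at 3: 3^(3 + 1) + 3 + 1 = 85; next = 84
base 3: 84 = 3^(3 + 1) + 3; at 4: 4^(4 + 1) + 4 = 1028; next = 1027
base 4: 1027 = 4^(4 + 1) + 3; at 5: 5^(5 + 1) + 3 = 15628; next = 15627

15628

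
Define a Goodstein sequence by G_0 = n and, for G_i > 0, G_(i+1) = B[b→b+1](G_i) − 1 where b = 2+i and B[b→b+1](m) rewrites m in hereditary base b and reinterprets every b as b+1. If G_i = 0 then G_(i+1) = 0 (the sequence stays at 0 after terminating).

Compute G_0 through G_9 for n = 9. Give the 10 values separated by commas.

(0) 9|_2 = 2^(2 + 1) + 1 ↦ 3^(3 + 1) + 1|_3 = 82 ⇒ 81
(1) 81|_3 = 3^(3 + 1) ↦ 4^(4 + 1)|_4 = 1024 ⇒ 1023
(2) 1023|_4 = 3·4^4 + 3·4^3 + 3·4^2 + 3·4 + 3 ↦ 3·5^5 + 3·5^3 + 3·5^2 + 3·5 + 3|_5 = 9843 ⇒ 9842
(3) 9842|_5 = 3·5^5 + 3·5^3 + 3·5^2 + 3·5 + 2 ↦ 3·6^6 + 3·6^3 + 3·6^2 + 3·6 + 2|_6 = 140744 ⇒ 140743
(4) 140743|_6 = 3·6^6 + 3·6^3 + 3·6^2 + 3·6 + 1 ↦ 3·7^7 + 3·7^3 + 3·7^2 + 3·7 + 1|_7 = 2471827 ⇒ 2471826
(5) 2471826|_7 = 3·7^7 + 3·7^3 + 3·7^2 + 3·7 ↦ 3·8^8 + 3·8^3 + 3·8^2 + 3·8|_8 = 50333400 ⇒ 50333399
(6) 50333399|_8 = 3·8^8 + 3·8^3 + 3·8^2 + 2·8 + 7 ↦ 3·9^9 + 3·9^3 + 3·9^2 + 2·9 + 7|_9 = 1162263922 ⇒ 1162263921
(7) 1162263921|_9 = 3·9^9 + 3·9^3 + 3·9^2 + 2·9 + 6 ↦ 3·10^10 + 3·10^3 + 3·10^2 + 2·10 + 6|_10 = 30000003326 ⇒ 30000003325
(8) 30000003325|_10 = 3·10^10 + 3·10^3 + 3·10^2 + 2·10 + 5 ↦ 3·11^11 + 3·11^3 + 3·11^2 + 2·11 + 5|_11 = 855935016216 ⇒ 855935016215

9, 81, 1023, 9842, 140743, 2471826, 50333399, 1162263921, 30000003325, 855935016215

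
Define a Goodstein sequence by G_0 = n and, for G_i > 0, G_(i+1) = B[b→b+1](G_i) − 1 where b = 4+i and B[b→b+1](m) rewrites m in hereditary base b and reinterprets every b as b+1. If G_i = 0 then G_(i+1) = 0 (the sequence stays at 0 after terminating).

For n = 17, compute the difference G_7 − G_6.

step 0: 17 = 4^2 + 1; sub 5 for 4: 5^2 + 1; = 26; G_1 = 26−1 = 25
step 1: 25 = 5^2; sub 6 for 5: 6^2; = 36; G_2 = 36−1 = 35
step 2: 35 = 5·6 + 5; sub 7 for 6: 5·7 + 5; = 40; G_3 = 40−1 = 39
step 3: 39 = 5·7 + 4; sub 8 for 7: 5·8 + 4; = 44; G_4 = 44−1 = 43
step 4: 43 = 5·8 + 3; sub 9 for 8: 5·9 + 3; = 48; G_5 = 48−1 = 47
step 5: 47 = 5·9 + 2; sub 10 for 9: 5·10 + 2; = 52; G_6 = 52−1 = 51
step 6: 51 = 5·10 + 1; sub 11 for 10: 5·11 + 1; = 56; G_7 = 56−1 = 55

4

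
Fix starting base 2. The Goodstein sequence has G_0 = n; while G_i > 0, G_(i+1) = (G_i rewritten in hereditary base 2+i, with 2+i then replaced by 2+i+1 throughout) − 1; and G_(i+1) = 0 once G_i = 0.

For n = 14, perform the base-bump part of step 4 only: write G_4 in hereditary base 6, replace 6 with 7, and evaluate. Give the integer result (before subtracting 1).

5862841

14 —HB2→ 2^(2 + 1) + 2^2 + 2 —bump→ 3^(3 + 1) + 3^3 + 3 = 111 —(−1)→ 110
110 —HB3→ 3^(3 + 1) + 3^3 + 2 —bump→ 4^(4 + 1) + 4^4 + 2 = 1282 —(−1)→ 1281
1281 —HB4→ 4^(4 + 1) + 4^4 + 1 —bump→ 5^(5 + 1) + 5^5 + 1 = 18751 —(−1)→ 18750
18750 —HB5→ 5^(5 + 1) + 5^5 —bump→ 6^(6 + 1) + 6^6 = 326592 —(−1)→ 326591
326591 —HB6→ 6^(6 + 1) + 5·6^5 + 5·6^4 + 5·6^3 + 5·6^2 + 5·6 + 5 —bump→ 7^(7 + 1) + 5·7^5 + 5·7^4 + 5·7^3 + 5·7^2 + 5·7 + 5 = 5862841 —(−1)→ 5862840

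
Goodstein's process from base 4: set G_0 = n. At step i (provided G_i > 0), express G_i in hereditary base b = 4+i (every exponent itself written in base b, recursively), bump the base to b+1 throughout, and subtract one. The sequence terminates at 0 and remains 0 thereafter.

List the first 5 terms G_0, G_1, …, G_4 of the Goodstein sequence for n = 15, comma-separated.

15, 17, 19, 21, 23

step 0: 15 = 3·4 + 3; sub 5 for 4: 3·5 + 3; = 18; G_1 = 18−1 = 17
step 1: 17 = 3·5 + 2; sub 6 for 5: 3·6 + 2; = 20; G_2 = 20−1 = 19
step 2: 19 = 3·6 + 1; sub 7 for 6: 3·7 + 1; = 22; G_3 = 22−1 = 21
step 3: 21 = 3·7; sub 8 for 7: 3·8; = 24; G_4 = 24−1 = 23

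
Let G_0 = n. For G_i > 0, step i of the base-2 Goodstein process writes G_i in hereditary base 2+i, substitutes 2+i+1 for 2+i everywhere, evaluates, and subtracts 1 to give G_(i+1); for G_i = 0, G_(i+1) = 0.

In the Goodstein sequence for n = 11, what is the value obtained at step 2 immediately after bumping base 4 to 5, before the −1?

15628

i=0: 11 = 2^(2 + 1) + 2 + 1 (b=2); 2→3: 3^(3 + 1) + 3 + 1 = 85; 85−1 = 84
i=1: 84 = 3^(3 + 1) + 3 (b=3); 3→4: 4^(4 + 1) + 4 = 1028; 1028−1 = 1027
i=2: 1027 = 4^(4 + 1) + 3 (b=4); 4→5: 5^(5 + 1) + 3 = 15628; 15628−1 = 15627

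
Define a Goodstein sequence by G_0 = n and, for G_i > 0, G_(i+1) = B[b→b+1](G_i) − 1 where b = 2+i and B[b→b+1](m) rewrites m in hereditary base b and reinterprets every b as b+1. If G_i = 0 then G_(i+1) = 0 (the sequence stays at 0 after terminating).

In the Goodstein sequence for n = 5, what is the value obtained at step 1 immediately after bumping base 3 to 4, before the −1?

i=0: 5 = 2^2 + 1 (b=2); 2→3: 3^3 + 1 = 28; 28−1 = 27
i=1: 27 = 3^3 (b=3); 3→4: 4^4 = 256; 256−1 = 255

256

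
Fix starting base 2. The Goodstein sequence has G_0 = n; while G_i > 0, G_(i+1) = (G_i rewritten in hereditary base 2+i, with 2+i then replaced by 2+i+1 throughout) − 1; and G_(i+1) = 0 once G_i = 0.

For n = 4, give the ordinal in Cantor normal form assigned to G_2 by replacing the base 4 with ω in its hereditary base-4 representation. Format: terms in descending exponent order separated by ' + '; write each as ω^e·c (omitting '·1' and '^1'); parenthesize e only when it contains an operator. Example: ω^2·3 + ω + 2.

G_0=4  [base 2] 2^2  →[2↦3]→  3^3 = 27  −1 ⇒ G_1=26
G_1=26  [base 3] 2·3^2 + 2·3 + 2  →[3↦4]→  2·4^2 + 2·4 + 2 = 42  −1 ⇒ G_2=41
G_2=41  [base 4] 2·4^2 + 2·4 + 1  →[4↦5]→  2·5^2 + 2·5 + 1 = 61  −1 ⇒ G_3=60

ω^2·2 + ω·2 + 1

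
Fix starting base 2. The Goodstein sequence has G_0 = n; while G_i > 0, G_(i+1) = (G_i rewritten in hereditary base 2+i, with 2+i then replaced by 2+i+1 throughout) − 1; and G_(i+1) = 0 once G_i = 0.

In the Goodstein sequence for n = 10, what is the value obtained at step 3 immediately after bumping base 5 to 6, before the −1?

279936

10 —HB2→ 2^(2 + 1) + 2 —bump→ 3^(3 + 1) + 3 = 84 —(−1)→ 83
83 —HB3→ 3^(3 + 1) + 2 —bump→ 4^(4 + 1) + 2 = 1026 —(−1)→ 1025
1025 —HB4→ 4^(4 + 1) + 1 —bump→ 5^(5 + 1) + 1 = 15626 —(−1)→ 15625
15625 —HB5→ 5^(5 + 1) —bump→ 6^(6 + 1) = 279936 —(−1)→ 279935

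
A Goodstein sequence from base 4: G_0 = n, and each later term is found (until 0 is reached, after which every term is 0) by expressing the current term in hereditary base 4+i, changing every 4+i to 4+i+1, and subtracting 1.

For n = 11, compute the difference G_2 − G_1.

[0] 11 ≡ 2·4 + 3 (base 4). Lift 5: 13. −1: 12.
[1] 12 ≡ 2·5 + 2 (base 5). Lift 6: 14. −1: 13.

1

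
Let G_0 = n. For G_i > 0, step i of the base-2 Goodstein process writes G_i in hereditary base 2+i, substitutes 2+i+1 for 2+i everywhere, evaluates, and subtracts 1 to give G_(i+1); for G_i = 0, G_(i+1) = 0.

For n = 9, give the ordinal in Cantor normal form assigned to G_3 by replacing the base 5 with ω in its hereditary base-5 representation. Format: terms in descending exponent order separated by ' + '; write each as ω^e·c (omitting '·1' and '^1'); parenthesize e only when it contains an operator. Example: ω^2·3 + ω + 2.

[0] 9 ≡ 2^(2 + 1) + 1 (base 2). Lift 3: 82. −1: 81.
[1] 81 ≡ 3^(3 + 1) (base 3). Lift 4: 1024. −1: 1023.
[2] 1023 ≡ 3·4^4 + 3·4^3 + 3·4^2 + 3·4 + 3 (base 4). Lift 5: 9843. −1: 9842.
[3] 9842 ≡ 3·5^5 + 3·5^3 + 3·5^2 + 3·5 + 2 (base 5). Lift 6: 140744. −1: 140743.

ω^ω·3 + ω^3·3 + ω^2·3 + ω·3 + 2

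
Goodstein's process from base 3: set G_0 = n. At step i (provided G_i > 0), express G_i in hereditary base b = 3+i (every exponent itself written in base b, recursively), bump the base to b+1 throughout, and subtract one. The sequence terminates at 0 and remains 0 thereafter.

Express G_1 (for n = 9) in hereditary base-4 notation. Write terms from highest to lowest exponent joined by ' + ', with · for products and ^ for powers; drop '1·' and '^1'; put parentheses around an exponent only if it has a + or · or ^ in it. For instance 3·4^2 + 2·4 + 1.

G_0=9  [base 3] 3^2  →[3↦4]→  4^2 = 16  −1 ⇒ G_1=15
G_1=15  [base 4] 3·4 + 3  →[4↦5]→  3·5 + 3 = 18  −1 ⇒ G_2=17

3·4 + 3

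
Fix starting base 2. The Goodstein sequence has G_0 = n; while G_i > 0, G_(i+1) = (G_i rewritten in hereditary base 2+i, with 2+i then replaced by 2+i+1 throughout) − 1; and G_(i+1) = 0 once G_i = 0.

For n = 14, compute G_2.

base 2: 14 = 2^(2 + 1) + 2^2 + 2; at 3: 3^(3 + 1) + 3^3 + 3 = 111; next = 110
base 3: 110 = 3^(3 + 1) + 3^3 + 2; at 4: 4^(4 + 1) + 4^4 + 2 = 1282; next = 1281
base 4: 1281 = 4^(4 + 1) + 4^4 + 1; at 5: 5^(5 + 1) + 5^5 + 1 = 18751; next = 18750

1281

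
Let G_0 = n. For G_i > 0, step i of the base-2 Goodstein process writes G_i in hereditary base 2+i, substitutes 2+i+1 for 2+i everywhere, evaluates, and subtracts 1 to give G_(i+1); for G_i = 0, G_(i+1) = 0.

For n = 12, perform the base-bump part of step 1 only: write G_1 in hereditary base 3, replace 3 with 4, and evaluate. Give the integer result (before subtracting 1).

1066

step 0: 12 = 2^(2 + 1) + 2^2; sub 3 for 2: 3^(3 + 1) + 3^3; = 108; G_1 = 108−1 = 107
step 1: 107 = 3^(3 + 1) + 2·3^2 + 2·3 + 2; sub 4 for 3: 4^(4 + 1) + 2·4^2 + 2·4 + 2; = 1066; G_2 = 1066−1 = 1065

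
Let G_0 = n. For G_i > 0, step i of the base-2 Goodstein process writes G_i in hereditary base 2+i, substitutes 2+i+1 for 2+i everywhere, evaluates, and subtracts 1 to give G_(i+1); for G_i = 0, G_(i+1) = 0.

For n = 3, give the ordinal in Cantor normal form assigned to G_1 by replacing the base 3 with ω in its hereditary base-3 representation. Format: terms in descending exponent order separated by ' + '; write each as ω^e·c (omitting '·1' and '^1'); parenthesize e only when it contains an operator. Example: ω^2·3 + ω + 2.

3 —HB2→ 2 + 1 —bump→ 3 + 1 = 4 —(−1)→ 3
3 —HB3→ 3 —bump→ 4 = 4 —(−1)→ 3

ω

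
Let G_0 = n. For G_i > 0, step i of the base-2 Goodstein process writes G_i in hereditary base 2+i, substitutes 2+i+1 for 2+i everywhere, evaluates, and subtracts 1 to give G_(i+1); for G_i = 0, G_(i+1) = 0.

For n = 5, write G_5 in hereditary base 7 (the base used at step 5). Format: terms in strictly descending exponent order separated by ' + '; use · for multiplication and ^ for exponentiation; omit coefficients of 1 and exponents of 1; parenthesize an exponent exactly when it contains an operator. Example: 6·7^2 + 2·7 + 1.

G_0=5  [base 2] 2^2 + 1  →[2↦3]→  3^3 + 1 = 28  −1 ⇒ G_1=27
G_1=27  [base 3] 3^3  →[3↦4]→  4^4 = 256  −1 ⇒ G_2=255
G_2=255  [base 4] 3·4^3 + 3·4^2 + 3·4 + 3  →[4↦5]→  3·5^3 + 3·5^2 + 3·5 + 3 = 468  −1 ⇒ G_3=467
G_3=467  [base 5] 3·5^3 + 3·5^2 + 3·5 + 2  →[5↦6]→  3·6^3 + 3·6^2 + 3·6 + 2 = 776  −1 ⇒ G_4=775
G_4=775  [base 6] 3·6^3 + 3·6^2 + 3·6 + 1  →[6↦7]→  3·7^3 + 3·7^2 + 3·7 + 1 = 1198  −1 ⇒ G_5=1197

3·7^3 + 3·7^2 + 3·7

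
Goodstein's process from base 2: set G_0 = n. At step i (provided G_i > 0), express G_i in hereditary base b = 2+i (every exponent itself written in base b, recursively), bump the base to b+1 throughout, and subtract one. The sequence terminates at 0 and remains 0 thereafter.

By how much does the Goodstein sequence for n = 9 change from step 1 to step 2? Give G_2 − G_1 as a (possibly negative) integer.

G_0=9  [base 2] 2^(2 + 1) + 1  →[2↦3]→  3^(3 + 1) + 1 = 82  −1 ⇒ G_1=81
G_1=81  [base 3] 3^(3 + 1)  →[3↦4]→  4^(4 + 1) = 1024  −1 ⇒ G_2=1023

942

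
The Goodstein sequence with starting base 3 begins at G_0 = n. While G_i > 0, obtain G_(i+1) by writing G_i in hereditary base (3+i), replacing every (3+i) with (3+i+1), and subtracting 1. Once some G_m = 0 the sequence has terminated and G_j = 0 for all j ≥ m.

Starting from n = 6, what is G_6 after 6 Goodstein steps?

6

base 3: 6 = 2·3; at 4: 2·4 = 8; next = 7
base 4: 7 = 4 + 3; at 5: 5 + 3 = 8; next = 7
base 5: 7 = 5 + 2; at 6: 6 + 2 = 8; next = 7
base 6: 7 = 6 + 1; at 7: 7 + 1 = 8; next = 7
base 7: 7 = 7; at 8: 8 = 8; next = 7
base 8: 7 = 7; at 9: 7 = 7; next = 6
base 9: 6 = 6; at 10: 6 = 6; next = 5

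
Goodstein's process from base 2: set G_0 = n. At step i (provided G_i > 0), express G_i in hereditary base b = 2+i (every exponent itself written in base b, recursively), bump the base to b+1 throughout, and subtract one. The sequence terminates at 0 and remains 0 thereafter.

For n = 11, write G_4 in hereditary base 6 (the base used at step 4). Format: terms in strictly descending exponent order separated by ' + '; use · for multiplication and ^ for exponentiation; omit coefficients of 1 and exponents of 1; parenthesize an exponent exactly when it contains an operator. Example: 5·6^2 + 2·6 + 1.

G_0 = 11. HB_2(11) = 2^(2 + 1) + 2 + 1. Bump = 85. G_1 = 84.
G_1 = 84. HB_3(84) = 3^(3 + 1) + 3. Bump = 1028. G_2 = 1027.
G_2 = 1027. HB_4(1027) = 4^(4 + 1) + 3. Bump = 15628. G_3 = 15627.
G_3 = 15627. HB_5(15627) = 5^(5 + 1) + 2. Bump = 279938. G_4 = 279937.
G_4 = 279937. HB_6(279937) = 6^(6 + 1) + 1. Bump = 5764802. G_5 = 5764801.

6^(6 + 1) + 1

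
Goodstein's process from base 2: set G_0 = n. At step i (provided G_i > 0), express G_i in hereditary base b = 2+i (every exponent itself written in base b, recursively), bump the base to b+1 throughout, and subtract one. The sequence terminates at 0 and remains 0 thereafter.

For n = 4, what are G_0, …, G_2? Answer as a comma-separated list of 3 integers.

4, 26, 41

(0) 4|_2 = 2^2 ↦ 3^3|_3 = 27 ⇒ 26
(1) 26|_3 = 2·3^2 + 2·3 + 2 ↦ 2·4^2 + 2·4 + 2|_4 = 42 ⇒ 41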